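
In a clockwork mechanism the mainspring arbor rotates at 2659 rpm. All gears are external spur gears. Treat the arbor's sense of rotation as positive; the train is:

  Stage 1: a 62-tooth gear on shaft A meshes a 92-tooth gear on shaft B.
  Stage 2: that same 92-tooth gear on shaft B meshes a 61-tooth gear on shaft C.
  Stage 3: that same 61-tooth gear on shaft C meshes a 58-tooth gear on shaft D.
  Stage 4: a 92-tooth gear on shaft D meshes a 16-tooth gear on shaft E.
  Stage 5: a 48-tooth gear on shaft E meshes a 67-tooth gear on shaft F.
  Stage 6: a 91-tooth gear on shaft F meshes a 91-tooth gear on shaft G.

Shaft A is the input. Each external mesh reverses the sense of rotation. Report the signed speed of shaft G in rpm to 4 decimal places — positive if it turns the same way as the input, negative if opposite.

+11708.9058 rpm (same as input, |ω| = 11708.9058 rpm)

Stage 1 [62T→92T]: ω = 2659.0000×62/92 = 1791.9348 rpm, dir flips to −; running = −1791.9348
Stage 2 [92T→61T]: ω = 1791.9348×92/61 = 2702.5902 rpm, dir flips to +; running = +2702.5902
Stage 3 [61T→58T]: ω = 2702.5902×61/58 = 2842.3793 rpm, dir flips to −; running = −2842.3793
Stage 4 [92T→16T]: ω = 2842.3793×92/16 = 16343.6810 rpm, dir flips to +; running = +16343.6810
Stage 5 [48T→67T]: ω = 16343.6810×48/67 = 11708.9058 rpm, dir flips to −; running = −11708.9058
Stage 6 [91T→91T]: ω = 11708.9058×91/91 = 11708.9058 rpm, dir flips to +; running = +11708.9058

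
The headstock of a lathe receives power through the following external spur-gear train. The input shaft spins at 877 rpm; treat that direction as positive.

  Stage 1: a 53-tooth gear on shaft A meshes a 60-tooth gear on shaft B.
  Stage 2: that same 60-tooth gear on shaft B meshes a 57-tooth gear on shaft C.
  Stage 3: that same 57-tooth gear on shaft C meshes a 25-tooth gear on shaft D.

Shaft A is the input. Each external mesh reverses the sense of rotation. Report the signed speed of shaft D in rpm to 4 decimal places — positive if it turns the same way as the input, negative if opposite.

Stage 1 [53T→60T]: ω = 877.0000×53/60 = 774.6833 rpm, dir flips to −; running = −774.6833
Stage 2 [60T→57T]: ω = 774.6833×60/57 = 815.4561 rpm, dir flips to +; running = +815.4561
Stage 3 [57T→25T]: ω = 815.4561×57/25 = 1859.2400 rpm, dir flips to −; running = −1859.2400

-1859.2400 rpm (opposite to input, |ω| = 1859.2400 rpm)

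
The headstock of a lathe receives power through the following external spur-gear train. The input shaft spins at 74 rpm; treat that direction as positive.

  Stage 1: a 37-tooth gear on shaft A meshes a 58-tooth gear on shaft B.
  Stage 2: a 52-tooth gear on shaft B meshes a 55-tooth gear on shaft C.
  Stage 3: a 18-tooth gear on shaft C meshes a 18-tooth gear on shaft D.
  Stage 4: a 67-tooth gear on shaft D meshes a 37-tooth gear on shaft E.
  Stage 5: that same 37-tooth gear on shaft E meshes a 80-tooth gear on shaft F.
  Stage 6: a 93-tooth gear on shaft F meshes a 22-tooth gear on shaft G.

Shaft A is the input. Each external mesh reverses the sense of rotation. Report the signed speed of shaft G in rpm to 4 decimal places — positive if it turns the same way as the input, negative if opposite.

+158.0124 rpm (same as input, |ω| = 158.0124 rpm)

Stage 1 [37T→58T]: ω = 74.0000×37/58 = 47.2069 rpm, dir flips to −; running = −47.2069
Stage 2 [52T→55T]: ω = 47.2069×52/55 = 44.6320 rpm, dir flips to +; running = +44.6320
Stage 3 [18T→18T]: ω = 44.6320×18/18 = 44.6320 rpm, dir flips to −; running = −44.6320
Stage 4 [67T→37T]: ω = 44.6320×67/37 = 80.8201 rpm, dir flips to +; running = +80.8201
Stage 5 [37T→80T]: ω = 80.8201×37/80 = 37.3793 rpm, dir flips to −; running = −37.3793
Stage 6 [93T→22T]: ω = 37.3793×93/22 = 158.0124 rpm, dir flips to +; running = +158.0124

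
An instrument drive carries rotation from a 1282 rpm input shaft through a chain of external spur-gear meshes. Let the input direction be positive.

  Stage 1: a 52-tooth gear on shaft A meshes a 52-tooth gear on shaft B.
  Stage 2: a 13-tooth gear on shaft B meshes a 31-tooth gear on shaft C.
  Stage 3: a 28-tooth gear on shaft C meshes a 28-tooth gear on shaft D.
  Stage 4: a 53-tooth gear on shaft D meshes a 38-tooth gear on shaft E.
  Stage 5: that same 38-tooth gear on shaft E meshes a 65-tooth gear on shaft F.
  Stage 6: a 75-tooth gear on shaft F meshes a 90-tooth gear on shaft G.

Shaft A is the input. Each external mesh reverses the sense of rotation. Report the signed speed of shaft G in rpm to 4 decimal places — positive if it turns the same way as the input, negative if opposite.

+365.3011 rpm (same as input, |ω| = 365.3011 rpm)

Stage 1 [52T→52T]: ω = 1282.0000×52/52 = 1282.0000 rpm, dir flips to −; running = −1282.0000
Stage 2 [13T→31T]: ω = 1282.0000×13/31 = 537.6129 rpm, dir flips to +; running = +537.6129
Stage 3 [28T→28T]: ω = 537.6129×28/28 = 537.6129 rpm, dir flips to −; running = −537.6129
Stage 4 [53T→38T]: ω = 537.6129×53/38 = 749.8285 rpm, dir flips to +; running = +749.8285
Stage 5 [38T→65T]: ω = 749.8285×38/65 = 438.3613 rpm, dir flips to −; running = −438.3613
Stage 6 [75T→90T]: ω = 438.3613×75/90 = 365.3011 rpm, dir flips to +; running = +365.3011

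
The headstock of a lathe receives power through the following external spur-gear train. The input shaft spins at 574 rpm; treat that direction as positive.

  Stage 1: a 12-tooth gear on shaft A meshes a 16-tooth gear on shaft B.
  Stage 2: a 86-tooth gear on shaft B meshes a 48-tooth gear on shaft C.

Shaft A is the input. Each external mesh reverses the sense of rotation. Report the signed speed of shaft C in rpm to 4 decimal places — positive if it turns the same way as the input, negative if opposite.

+771.3125 rpm (same as input, |ω| = 771.3125 rpm)

Stage 1 [12T→16T]: ω = 574.0000×12/16 = 430.5000 rpm, dir flips to −; running = −430.5000
Stage 2 [86T→48T]: ω = 430.5000×86/48 = 771.3125 rpm, dir flips to +; running = +771.3125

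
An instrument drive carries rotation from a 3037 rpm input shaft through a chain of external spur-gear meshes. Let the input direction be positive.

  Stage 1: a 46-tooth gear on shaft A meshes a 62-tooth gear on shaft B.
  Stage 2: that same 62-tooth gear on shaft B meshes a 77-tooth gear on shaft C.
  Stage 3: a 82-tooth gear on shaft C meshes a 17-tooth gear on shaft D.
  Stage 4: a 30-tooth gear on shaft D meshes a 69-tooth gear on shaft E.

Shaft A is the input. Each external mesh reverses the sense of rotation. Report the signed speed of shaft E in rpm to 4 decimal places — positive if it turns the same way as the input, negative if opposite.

+3804.9503 rpm (same as input, |ω| = 3804.9503 rpm)

Stage 1 [46T→62T]: ω = 3037.0000×46/62 = 2253.2581 rpm, dir flips to −; running = −2253.2581
Stage 2 [62T→77T]: ω = 2253.2581×62/77 = 1814.3117 rpm, dir flips to +; running = +1814.3117
Stage 3 [82T→17T]: ω = 1814.3117×82/17 = 8751.3858 rpm, dir flips to −; running = −8751.3858
Stage 4 [30T→69T]: ω = 8751.3858×30/69 = 3804.9503 rpm, dir flips to +; running = +3804.9503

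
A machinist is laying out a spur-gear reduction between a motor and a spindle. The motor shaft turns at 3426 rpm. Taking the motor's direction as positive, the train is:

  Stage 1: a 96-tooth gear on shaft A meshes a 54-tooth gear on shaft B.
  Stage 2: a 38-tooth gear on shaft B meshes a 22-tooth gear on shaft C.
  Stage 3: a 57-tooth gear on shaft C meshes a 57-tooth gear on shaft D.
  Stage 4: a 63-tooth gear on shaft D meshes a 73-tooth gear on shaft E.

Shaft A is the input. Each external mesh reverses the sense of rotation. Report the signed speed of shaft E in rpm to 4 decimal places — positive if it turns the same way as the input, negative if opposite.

Stage 1 [96T→54T]: ω = 3426.0000×96/54 = 6090.6667 rpm, dir flips to −; running = −6090.6667
Stage 2 [38T→22T]: ω = 6090.6667×38/22 = 10520.2424 rpm, dir flips to +; running = +10520.2424
Stage 3 [57T→57T]: ω = 10520.2424×57/57 = 10520.2424 rpm, dir flips to −; running = −10520.2424
Stage 4 [63T→73T]: ω = 10520.2424×63/73 = 9079.1133 rpm, dir flips to +; running = +9079.1133

+9079.1133 rpm (same as input, |ω| = 9079.1133 rpm)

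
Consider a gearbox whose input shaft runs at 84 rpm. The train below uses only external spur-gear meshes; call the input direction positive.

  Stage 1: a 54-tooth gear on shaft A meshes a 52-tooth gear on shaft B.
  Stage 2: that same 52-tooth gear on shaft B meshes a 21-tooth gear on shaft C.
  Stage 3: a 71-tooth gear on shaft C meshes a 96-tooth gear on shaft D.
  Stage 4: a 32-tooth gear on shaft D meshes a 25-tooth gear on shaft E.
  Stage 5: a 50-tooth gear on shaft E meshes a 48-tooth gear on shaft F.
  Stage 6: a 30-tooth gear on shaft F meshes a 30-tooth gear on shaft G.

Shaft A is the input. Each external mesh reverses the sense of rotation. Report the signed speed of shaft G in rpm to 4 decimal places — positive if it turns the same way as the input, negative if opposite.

Stage 1 [54T→52T]: ω = 84.0000×54/52 = 87.2308 rpm, dir flips to −; running = −87.2308
Stage 2 [52T→21T]: ω = 87.2308×52/21 = 216.0000 rpm, dir flips to +; running = +216.0000
Stage 3 [71T→96T]: ω = 216.0000×71/96 = 159.7500 rpm, dir flips to −; running = −159.7500
Stage 4 [32T→25T]: ω = 159.7500×32/25 = 204.4800 rpm, dir flips to +; running = +204.4800
Stage 5 [50T→48T]: ω = 204.4800×50/48 = 213.0000 rpm, dir flips to −; running = −213.0000
Stage 6 [30T→30T]: ω = 213.0000×30/30 = 213.0000 rpm, dir flips to +; running = +213.0000

+213.0000 rpm (same as input, |ω| = 213.0000 rpm)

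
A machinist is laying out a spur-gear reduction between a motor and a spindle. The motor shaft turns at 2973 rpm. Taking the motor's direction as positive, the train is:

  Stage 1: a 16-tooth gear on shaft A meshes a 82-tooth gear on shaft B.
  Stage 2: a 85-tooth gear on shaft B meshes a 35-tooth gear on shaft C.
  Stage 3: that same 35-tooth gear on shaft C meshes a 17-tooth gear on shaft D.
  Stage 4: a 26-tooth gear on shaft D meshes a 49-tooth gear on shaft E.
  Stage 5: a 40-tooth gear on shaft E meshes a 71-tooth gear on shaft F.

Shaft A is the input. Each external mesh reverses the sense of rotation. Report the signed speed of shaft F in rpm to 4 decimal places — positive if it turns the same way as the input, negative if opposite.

Stage 1 [16T→82T]: ω = 2973.0000×16/82 = 580.0976 rpm, dir flips to −; running = −580.0976
Stage 2 [85T→35T]: ω = 580.0976×85/35 = 1408.8084 rpm, dir flips to +; running = +1408.8084
Stage 3 [35T→17T]: ω = 1408.8084×35/17 = 2900.4878 rpm, dir flips to −; running = −2900.4878
Stage 4 [26T→49T]: ω = 2900.4878×26/49 = 1539.0343 rpm, dir flips to +; running = +1539.0343
Stage 5 [40T→71T]: ω = 1539.0343×40/71 = 867.0616 rpm, dir flips to −; running = −867.0616

-867.0616 rpm (opposite to input, |ω| = 867.0616 rpm)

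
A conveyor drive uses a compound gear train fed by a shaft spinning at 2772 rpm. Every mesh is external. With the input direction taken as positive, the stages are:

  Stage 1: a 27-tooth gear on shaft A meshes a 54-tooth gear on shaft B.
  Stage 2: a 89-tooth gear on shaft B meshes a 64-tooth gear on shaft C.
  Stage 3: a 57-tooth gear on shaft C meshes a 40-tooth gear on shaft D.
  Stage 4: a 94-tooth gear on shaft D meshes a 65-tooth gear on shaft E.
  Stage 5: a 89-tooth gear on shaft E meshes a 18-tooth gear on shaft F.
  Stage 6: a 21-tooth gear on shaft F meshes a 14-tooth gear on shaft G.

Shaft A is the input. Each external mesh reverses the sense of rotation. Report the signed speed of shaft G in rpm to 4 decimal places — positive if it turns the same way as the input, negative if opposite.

Stage 1 [27T→54T]: ω = 2772.0000×27/54 = 1386.0000 rpm, dir flips to −; running = −1386.0000
Stage 2 [89T→64T]: ω = 1386.0000×89/64 = 1927.4062 rpm, dir flips to +; running = +1927.4062
Stage 3 [57T→40T]: ω = 1927.4062×57/40 = 2746.5539 rpm, dir flips to −; running = −2746.5539
Stage 4 [94T→65T]: ω = 2746.5539×94/65 = 3971.9395 rpm, dir flips to +; running = +3971.9395
Stage 5 [89T→18T]: ω = 3971.9395×89/18 = 19639.0342 rpm, dir flips to −; running = −19639.0342
Stage 6 [21T→14T]: ω = 19639.0342×21/14 = 29458.5513 rpm, dir flips to +; running = +29458.5513

+29458.5513 rpm (same as input, |ω| = 29458.5513 rpm)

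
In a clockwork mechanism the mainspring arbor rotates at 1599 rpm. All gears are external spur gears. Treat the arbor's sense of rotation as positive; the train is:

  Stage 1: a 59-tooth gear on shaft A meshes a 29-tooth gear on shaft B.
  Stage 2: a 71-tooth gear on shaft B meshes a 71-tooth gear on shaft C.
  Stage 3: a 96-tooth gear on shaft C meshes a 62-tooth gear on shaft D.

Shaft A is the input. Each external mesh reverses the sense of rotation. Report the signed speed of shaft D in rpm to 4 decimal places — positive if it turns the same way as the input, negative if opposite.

Stage 1 [59T→29T]: ω = 1599.0000×59/29 = 3253.1379 rpm, dir flips to −; running = −3253.1379
Stage 2 [71T→71T]: ω = 3253.1379×71/71 = 3253.1379 rpm, dir flips to +; running = +3253.1379
Stage 3 [96T→62T]: ω = 3253.1379×96/62 = 5037.1168 rpm, dir flips to −; running = −5037.1168

-5037.1168 rpm (opposite to input, |ω| = 5037.1168 rpm)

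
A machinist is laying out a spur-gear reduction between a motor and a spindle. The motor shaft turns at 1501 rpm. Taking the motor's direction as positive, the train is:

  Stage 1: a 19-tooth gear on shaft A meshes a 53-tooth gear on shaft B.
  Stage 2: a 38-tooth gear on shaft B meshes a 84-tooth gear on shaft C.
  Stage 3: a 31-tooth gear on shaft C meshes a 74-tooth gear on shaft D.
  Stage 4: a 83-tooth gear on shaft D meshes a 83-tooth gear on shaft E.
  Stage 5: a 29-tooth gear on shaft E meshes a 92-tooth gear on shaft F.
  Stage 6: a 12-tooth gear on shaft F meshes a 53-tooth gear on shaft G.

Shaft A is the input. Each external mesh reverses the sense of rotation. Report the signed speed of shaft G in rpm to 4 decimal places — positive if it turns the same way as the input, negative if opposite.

Stage 1 [19T→53T]: ω = 1501.0000×19/53 = 538.0943 rpm, dir flips to −; running = −538.0943
Stage 2 [38T→84T]: ω = 538.0943×38/84 = 243.4236 rpm, dir flips to +; running = +243.4236
Stage 3 [31T→74T]: ω = 243.4236×31/74 = 101.9748 rpm, dir flips to −; running = −101.9748
Stage 4 [83T→83T]: ω = 101.9748×83/83 = 101.9748 rpm, dir flips to +; running = +101.9748
Stage 5 [29T→92T]: ω = 101.9748×29/92 = 32.1442 rpm, dir flips to −; running = −32.1442
Stage 6 [12T→53T]: ω = 32.1442×12/53 = 7.2779 rpm, dir flips to +; running = +7.2779

+7.2779 rpm (same as input, |ω| = 7.2779 rpm)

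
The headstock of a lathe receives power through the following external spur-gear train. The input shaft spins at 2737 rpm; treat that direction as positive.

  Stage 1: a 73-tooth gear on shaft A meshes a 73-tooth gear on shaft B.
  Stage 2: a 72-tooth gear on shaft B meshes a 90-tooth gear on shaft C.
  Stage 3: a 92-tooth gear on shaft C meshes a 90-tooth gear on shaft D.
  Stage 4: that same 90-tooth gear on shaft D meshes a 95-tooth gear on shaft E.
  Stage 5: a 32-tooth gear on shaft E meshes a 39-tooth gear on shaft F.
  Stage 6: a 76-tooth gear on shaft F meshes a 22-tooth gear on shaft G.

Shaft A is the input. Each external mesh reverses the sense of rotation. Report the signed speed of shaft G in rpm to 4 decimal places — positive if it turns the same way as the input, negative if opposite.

Stage 1 [73T→73T]: ω = 2737.0000×73/73 = 2737.0000 rpm, dir flips to −; running = −2737.0000
Stage 2 [72T→90T]: ω = 2737.0000×72/90 = 2189.6000 rpm, dir flips to +; running = +2189.6000
Stage 3 [92T→90T]: ω = 2189.6000×92/90 = 2238.2578 rpm, dir flips to −; running = −2238.2578
Stage 4 [90T→95T]: ω = 2238.2578×90/95 = 2120.4547 rpm, dir flips to +; running = +2120.4547
Stage 5 [32T→39T]: ω = 2120.4547×32/39 = 1739.8603 rpm, dir flips to −; running = −1739.8603
Stage 6 [76T→22T]: ω = 1739.8603×76/22 = 6010.4265 rpm, dir flips to +; running = +6010.4265

+6010.4265 rpm (same as input, |ω| = 6010.4265 rpm)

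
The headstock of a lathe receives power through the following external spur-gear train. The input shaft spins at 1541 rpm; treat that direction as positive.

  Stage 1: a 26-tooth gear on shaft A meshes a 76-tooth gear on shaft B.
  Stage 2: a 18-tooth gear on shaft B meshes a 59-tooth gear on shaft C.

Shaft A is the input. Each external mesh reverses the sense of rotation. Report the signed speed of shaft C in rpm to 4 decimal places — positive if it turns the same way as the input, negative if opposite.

+160.8359 rpm (same as input, |ω| = 160.8359 rpm)

Stage 1 [26T→76T]: ω = 1541.0000×26/76 = 527.1842 rpm, dir flips to −; running = −527.1842
Stage 2 [18T→59T]: ω = 527.1842×18/59 = 160.8359 rpm, dir flips to +; running = +160.8359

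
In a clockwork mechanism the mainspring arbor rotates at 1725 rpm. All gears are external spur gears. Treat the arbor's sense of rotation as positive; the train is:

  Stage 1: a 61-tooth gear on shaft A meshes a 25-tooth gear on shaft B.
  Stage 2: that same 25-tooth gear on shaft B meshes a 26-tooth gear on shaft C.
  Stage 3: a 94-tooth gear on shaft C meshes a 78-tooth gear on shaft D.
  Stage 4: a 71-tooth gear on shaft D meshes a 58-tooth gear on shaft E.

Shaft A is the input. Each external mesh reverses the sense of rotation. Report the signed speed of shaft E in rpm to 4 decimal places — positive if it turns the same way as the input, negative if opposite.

Stage 1 [61T→25T]: ω = 1725.0000×61/25 = 4209.0000 rpm, dir flips to −; running = −4209.0000
Stage 2 [25T→26T]: ω = 4209.0000×25/26 = 4047.1154 rpm, dir flips to +; running = +4047.1154
Stage 3 [94T→78T]: ω = 4047.1154×94/78 = 4877.2929 rpm, dir flips to −; running = −4877.2929
Stage 4 [71T→58T]: ω = 4877.2929×71/58 = 5970.4792 rpm, dir flips to +; running = +5970.4792

+5970.4792 rpm (same as input, |ω| = 5970.4792 rpm)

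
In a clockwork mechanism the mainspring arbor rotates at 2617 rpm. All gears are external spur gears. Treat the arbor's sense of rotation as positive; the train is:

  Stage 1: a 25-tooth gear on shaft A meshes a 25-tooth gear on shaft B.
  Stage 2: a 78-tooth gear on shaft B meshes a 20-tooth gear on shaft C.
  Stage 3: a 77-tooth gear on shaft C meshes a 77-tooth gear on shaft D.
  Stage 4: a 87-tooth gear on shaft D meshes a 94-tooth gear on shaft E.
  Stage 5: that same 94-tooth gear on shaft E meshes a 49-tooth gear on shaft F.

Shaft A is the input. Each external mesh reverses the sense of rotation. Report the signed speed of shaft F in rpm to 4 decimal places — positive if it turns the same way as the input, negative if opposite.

Stage 1 [25T→25T]: ω = 2617.0000×25/25 = 2617.0000 rpm, dir flips to −; running = −2617.0000
Stage 2 [78T→20T]: ω = 2617.0000×78/20 = 10206.3000 rpm, dir flips to +; running = +10206.3000
Stage 3 [77T→77T]: ω = 10206.3000×77/77 = 10206.3000 rpm, dir flips to −; running = −10206.3000
Stage 4 [87T→94T]: ω = 10206.3000×87/94 = 9446.2564 rpm, dir flips to +; running = +9446.2564
Stage 5 [94T→49T]: ω = 9446.2564×94/49 = 18121.3898 rpm, dir flips to −; running = −18121.3898

-18121.3898 rpm (opposite to input, |ω| = 18121.3898 rpm)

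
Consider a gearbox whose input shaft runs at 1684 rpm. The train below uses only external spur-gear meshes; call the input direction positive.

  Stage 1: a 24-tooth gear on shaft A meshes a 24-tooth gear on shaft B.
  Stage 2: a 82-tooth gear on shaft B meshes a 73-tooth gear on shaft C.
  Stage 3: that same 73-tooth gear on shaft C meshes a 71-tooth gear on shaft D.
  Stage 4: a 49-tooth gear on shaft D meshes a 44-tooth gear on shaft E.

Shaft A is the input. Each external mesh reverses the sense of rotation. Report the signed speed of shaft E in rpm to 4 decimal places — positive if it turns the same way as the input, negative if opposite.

+2165.9129 rpm (same as input, |ω| = 2165.9129 rpm)

Stage 1 [24T→24T]: ω = 1684.0000×24/24 = 1684.0000 rpm, dir flips to −; running = −1684.0000
Stage 2 [82T→73T]: ω = 1684.0000×82/73 = 1891.6164 rpm, dir flips to +; running = +1891.6164
Stage 3 [73T→71T]: ω = 1891.6164×73/71 = 1944.9014 rpm, dir flips to −; running = −1944.9014
Stage 4 [49T→44T]: ω = 1944.9014×49/44 = 2165.9129 rpm, dir flips to +; running = +2165.9129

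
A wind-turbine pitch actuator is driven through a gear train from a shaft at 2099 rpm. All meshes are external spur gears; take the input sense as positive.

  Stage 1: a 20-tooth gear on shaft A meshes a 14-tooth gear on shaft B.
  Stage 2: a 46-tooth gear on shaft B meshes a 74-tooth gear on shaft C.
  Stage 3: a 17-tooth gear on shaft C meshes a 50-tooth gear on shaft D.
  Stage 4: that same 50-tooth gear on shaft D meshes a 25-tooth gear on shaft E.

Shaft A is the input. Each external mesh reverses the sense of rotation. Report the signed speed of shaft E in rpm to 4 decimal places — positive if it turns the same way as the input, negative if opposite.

+1267.5042 rpm (same as input, |ω| = 1267.5042 rpm)

Stage 1 [20T→14T]: ω = 2099.0000×20/14 = 2998.5714 rpm, dir flips to −; running = −2998.5714
Stage 2 [46T→74T]: ω = 2998.5714×46/74 = 1863.9768 rpm, dir flips to +; running = +1863.9768
Stage 3 [17T→50T]: ω = 1863.9768×17/50 = 633.7521 rpm, dir flips to −; running = −633.7521
Stage 4 [50T→25T]: ω = 633.7521×50/25 = 1267.5042 rpm, dir flips to +; running = +1267.5042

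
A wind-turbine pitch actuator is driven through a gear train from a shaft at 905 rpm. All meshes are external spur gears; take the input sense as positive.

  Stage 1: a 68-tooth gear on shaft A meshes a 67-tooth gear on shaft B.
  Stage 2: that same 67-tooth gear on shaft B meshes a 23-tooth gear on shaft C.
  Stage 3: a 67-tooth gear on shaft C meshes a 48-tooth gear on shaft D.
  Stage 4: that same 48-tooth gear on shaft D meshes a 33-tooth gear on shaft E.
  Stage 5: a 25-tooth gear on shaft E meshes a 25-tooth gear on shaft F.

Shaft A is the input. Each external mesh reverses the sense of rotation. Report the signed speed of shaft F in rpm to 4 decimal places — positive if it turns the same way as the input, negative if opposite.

-5432.3847 rpm (opposite to input, |ω| = 5432.3847 rpm)

Stage 1 [68T→67T]: ω = 905.0000×68/67 = 918.5075 rpm, dir flips to −; running = −918.5075
Stage 2 [67T→23T]: ω = 918.5075×67/23 = 2675.6522 rpm, dir flips to +; running = +2675.6522
Stage 3 [67T→48T]: ω = 2675.6522×67/48 = 3734.7645 rpm, dir flips to −; running = −3734.7645
Stage 4 [48T→33T]: ω = 3734.7645×48/33 = 5432.3847 rpm, dir flips to +; running = +5432.3847
Stage 5 [25T→25T]: ω = 5432.3847×25/25 = 5432.3847 rpm, dir flips to −; running = −5432.3847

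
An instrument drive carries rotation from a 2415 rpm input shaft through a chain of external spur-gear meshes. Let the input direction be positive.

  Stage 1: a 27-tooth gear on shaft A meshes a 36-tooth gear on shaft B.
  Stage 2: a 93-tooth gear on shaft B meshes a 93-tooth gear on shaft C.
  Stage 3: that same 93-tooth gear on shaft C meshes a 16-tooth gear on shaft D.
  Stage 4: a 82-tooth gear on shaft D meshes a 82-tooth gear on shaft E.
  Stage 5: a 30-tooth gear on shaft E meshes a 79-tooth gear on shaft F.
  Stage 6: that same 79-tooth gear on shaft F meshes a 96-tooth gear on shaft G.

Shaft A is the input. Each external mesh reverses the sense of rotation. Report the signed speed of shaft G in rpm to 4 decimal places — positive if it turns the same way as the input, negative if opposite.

+3289.9658 rpm (same as input, |ω| = 3289.9658 rpm)

Stage 1 [27T→36T]: ω = 2415.0000×27/36 = 1811.2500 rpm, dir flips to −; running = −1811.2500
Stage 2 [93T→93T]: ω = 1811.2500×93/93 = 1811.2500 rpm, dir flips to +; running = +1811.2500
Stage 3 [93T→16T]: ω = 1811.2500×93/16 = 10527.8906 rpm, dir flips to −; running = −10527.8906
Stage 4 [82T→82T]: ω = 10527.8906×82/82 = 10527.8906 rpm, dir flips to +; running = +10527.8906
Stage 5 [30T→79T]: ω = 10527.8906×30/79 = 3997.9331 rpm, dir flips to −; running = −3997.9331
Stage 6 [79T→96T]: ω = 3997.9331×79/96 = 3289.9658 rpm, dir flips to +; running = +3289.9658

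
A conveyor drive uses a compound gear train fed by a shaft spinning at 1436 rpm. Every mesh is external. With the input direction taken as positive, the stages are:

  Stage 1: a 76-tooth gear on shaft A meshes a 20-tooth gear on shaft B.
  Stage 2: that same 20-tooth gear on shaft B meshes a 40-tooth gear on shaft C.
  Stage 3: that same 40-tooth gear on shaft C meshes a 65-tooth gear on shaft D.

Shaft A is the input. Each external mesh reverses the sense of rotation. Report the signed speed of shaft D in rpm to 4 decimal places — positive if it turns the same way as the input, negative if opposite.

-1679.0154 rpm (opposite to input, |ω| = 1679.0154 rpm)

Stage 1 [76T→20T]: ω = 1436.0000×76/20 = 5456.8000 rpm, dir flips to −; running = −5456.8000
Stage 2 [20T→40T]: ω = 5456.8000×20/40 = 2728.4000 rpm, dir flips to +; running = +2728.4000
Stage 3 [40T→65T]: ω = 2728.4000×40/65 = 1679.0154 rpm, dir flips to −; running = −1679.0154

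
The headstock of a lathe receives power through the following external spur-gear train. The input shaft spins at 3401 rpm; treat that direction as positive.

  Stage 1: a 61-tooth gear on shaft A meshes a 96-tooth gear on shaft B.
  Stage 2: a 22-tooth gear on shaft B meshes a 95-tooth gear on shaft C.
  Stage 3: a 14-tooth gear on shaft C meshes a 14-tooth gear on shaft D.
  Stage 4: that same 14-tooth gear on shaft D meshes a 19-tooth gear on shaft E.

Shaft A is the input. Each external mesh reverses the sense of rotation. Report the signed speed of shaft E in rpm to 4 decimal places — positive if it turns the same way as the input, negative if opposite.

Stage 1 [61T→96T]: ω = 3401.0000×61/96 = 2161.0521 rpm, dir flips to −; running = −2161.0521
Stage 2 [22T→95T]: ω = 2161.0521×22/95 = 500.4542 rpm, dir flips to +; running = +500.4542
Stage 3 [14T→14T]: ω = 500.4542×14/14 = 500.4542 rpm, dir flips to −; running = −500.4542
Stage 4 [14T→19T]: ω = 500.4542×14/19 = 368.7557 rpm, dir flips to +; running = +368.7557

+368.7557 rpm (same as input, |ω| = 368.7557 rpm)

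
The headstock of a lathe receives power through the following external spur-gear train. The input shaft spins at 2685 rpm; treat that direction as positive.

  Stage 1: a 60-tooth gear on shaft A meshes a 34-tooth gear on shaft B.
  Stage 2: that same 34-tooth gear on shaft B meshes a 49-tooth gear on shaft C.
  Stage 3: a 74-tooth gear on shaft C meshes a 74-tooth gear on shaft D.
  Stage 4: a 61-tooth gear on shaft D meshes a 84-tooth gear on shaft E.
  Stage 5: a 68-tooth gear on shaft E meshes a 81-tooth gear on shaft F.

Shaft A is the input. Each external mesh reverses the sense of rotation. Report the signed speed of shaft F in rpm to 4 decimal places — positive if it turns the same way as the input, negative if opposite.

-2004.3516 rpm (opposite to input, |ω| = 2004.3516 rpm)

Stage 1 [60T→34T]: ω = 2685.0000×60/34 = 4738.2353 rpm, dir flips to −; running = −4738.2353
Stage 2 [34T→49T]: ω = 4738.2353×34/49 = 3287.7551 rpm, dir flips to +; running = +3287.7551
Stage 3 [74T→74T]: ω = 3287.7551×74/74 = 3287.7551 rpm, dir flips to −; running = −3287.7551
Stage 4 [61T→84T]: ω = 3287.7551×61/84 = 2387.5364 rpm, dir flips to +; running = +2387.5364
Stage 5 [68T→81T]: ω = 2387.5364×68/81 = 2004.3516 rpm, dir flips to −; running = −2004.3516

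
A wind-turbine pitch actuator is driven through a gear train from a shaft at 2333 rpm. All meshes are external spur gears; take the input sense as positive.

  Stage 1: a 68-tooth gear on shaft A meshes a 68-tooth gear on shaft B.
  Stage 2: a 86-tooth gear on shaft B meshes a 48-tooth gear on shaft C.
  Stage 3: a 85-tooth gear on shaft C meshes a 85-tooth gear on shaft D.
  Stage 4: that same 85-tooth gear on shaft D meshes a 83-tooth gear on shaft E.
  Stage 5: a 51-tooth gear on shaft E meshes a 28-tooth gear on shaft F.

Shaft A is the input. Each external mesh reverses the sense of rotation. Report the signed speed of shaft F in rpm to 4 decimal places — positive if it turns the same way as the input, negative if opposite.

Stage 1 [68T→68T]: ω = 2333.0000×68/68 = 2333.0000 rpm, dir flips to −; running = −2333.0000
Stage 2 [86T→48T]: ω = 2333.0000×86/48 = 4179.9583 rpm, dir flips to +; running = +4179.9583
Stage 3 [85T→85T]: ω = 4179.9583×85/85 = 4179.9583 rpm, dir flips to −; running = −4179.9583
Stage 4 [85T→83T]: ω = 4179.9583×85/83 = 4280.6802 rpm, dir flips to +; running = +4280.6802
Stage 5 [51T→28T]: ω = 4280.6802×51/28 = 7796.9533 rpm, dir flips to −; running = −7796.9533

-7796.9533 rpm (opposite to input, |ω| = 7796.9533 rpm)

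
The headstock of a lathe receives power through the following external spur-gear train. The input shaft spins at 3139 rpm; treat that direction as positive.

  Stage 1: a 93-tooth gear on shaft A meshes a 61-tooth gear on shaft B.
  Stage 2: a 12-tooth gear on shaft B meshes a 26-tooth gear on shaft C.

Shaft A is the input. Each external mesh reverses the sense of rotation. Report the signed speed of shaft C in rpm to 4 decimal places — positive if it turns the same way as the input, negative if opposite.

Stage 1 [93T→61T]: ω = 3139.0000×93/61 = 4785.6885 rpm, dir flips to −; running = −4785.6885
Stage 2 [12T→26T]: ω = 4785.6885×12/26 = 2208.7793 rpm, dir flips to +; running = +2208.7793

+2208.7793 rpm (same as input, |ω| = 2208.7793 rpm)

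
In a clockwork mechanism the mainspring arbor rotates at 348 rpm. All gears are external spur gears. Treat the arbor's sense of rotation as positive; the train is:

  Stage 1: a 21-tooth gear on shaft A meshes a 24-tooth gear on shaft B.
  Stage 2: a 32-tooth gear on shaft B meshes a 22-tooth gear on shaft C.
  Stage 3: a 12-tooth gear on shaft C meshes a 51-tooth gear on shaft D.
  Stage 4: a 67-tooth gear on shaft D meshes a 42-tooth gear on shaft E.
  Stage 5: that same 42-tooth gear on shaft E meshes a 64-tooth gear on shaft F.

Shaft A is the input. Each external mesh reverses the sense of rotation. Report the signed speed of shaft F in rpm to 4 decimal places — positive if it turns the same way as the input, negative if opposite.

-109.0989 rpm (opposite to input, |ω| = 109.0989 rpm)

Stage 1 [21T→24T]: ω = 348.0000×21/24 = 304.5000 rpm, dir flips to −; running = −304.5000
Stage 2 [32T→22T]: ω = 304.5000×32/22 = 442.9091 rpm, dir flips to +; running = +442.9091
Stage 3 [12T→51T]: ω = 442.9091×12/51 = 104.2139 rpm, dir flips to −; running = −104.2139
Stage 4 [67T→42T]: ω = 104.2139×67/42 = 166.2460 rpm, dir flips to +; running = +166.2460
Stage 5 [42T→64T]: ω = 166.2460×42/64 = 109.0989 rpm, dir flips to −; running = −109.0989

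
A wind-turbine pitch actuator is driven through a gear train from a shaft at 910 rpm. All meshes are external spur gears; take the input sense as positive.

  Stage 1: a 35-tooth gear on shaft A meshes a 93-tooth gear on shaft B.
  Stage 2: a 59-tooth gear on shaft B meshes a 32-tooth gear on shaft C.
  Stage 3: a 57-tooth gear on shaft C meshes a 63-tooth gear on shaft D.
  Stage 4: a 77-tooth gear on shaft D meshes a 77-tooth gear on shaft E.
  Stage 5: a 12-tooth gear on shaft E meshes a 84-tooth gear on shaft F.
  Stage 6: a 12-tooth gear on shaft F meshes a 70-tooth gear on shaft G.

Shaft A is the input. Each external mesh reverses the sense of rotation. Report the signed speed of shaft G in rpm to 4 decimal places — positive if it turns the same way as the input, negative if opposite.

+13.9910 rpm (same as input, |ω| = 13.9910 rpm)

Stage 1 [35T→93T]: ω = 910.0000×35/93 = 342.4731 rpm, dir flips to −; running = −342.4731
Stage 2 [59T→32T]: ω = 342.4731×59/32 = 631.4348 rpm, dir flips to +; running = +631.4348
Stage 3 [57T→63T]: ω = 631.4348×57/63 = 571.2982 rpm, dir flips to −; running = −571.2982
Stage 4 [77T→77T]: ω = 571.2982×77/77 = 571.2982 rpm, dir flips to +; running = +571.2982
Stage 5 [12T→84T]: ω = 571.2982×12/84 = 81.6140 rpm, dir flips to −; running = −81.6140
Stage 6 [12T→70T]: ω = 81.6140×12/70 = 13.9910 rpm, dir flips to +; running = +13.9910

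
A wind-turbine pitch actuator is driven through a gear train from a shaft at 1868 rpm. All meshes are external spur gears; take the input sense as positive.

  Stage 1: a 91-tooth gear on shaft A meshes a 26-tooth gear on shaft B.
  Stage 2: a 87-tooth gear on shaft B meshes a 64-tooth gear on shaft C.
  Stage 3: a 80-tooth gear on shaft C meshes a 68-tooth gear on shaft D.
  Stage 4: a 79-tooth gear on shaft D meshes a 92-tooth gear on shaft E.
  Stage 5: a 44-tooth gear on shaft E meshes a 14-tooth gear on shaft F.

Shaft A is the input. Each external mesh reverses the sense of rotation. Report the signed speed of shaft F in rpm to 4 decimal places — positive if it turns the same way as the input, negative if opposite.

Stage 1 [91T→26T]: ω = 1868.0000×91/26 = 6538.0000 rpm, dir flips to −; running = −6538.0000
Stage 2 [87T→64T]: ω = 6538.0000×87/64 = 8887.5938 rpm, dir flips to +; running = +8887.5938
Stage 3 [80T→68T]: ω = 8887.5938×80/68 = 10455.9926 rpm, dir flips to −; running = −10455.9926
Stage 4 [79T→92T]: ω = 10455.9926×79/92 = 8978.5154 rpm, dir flips to +; running = +8978.5154
Stage 5 [44T→14T]: ω = 8978.5154×44/14 = 28218.1913 rpm, dir flips to −; running = −28218.1913

-28218.1913 rpm (opposite to input, |ω| = 28218.1913 rpm)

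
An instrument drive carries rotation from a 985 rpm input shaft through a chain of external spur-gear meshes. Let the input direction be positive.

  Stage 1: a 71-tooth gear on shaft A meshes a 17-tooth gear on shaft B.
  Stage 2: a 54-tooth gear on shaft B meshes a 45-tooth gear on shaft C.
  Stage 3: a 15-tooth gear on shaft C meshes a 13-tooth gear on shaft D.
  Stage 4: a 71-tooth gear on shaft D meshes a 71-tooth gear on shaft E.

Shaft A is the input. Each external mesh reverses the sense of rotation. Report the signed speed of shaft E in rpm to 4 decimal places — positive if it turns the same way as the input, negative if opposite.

+5696.0633 rpm (same as input, |ω| = 5696.0633 rpm)

Stage 1 [71T→17T]: ω = 985.0000×71/17 = 4113.8235 rpm, dir flips to −; running = −4113.8235
Stage 2 [54T→45T]: ω = 4113.8235×54/45 = 4936.5882 rpm, dir flips to +; running = +4936.5882
Stage 3 [15T→13T]: ω = 4936.5882×15/13 = 5696.0633 rpm, dir flips to −; running = −5696.0633
Stage 4 [71T→71T]: ω = 5696.0633×71/71 = 5696.0633 rpm, dir flips to +; running = +5696.0633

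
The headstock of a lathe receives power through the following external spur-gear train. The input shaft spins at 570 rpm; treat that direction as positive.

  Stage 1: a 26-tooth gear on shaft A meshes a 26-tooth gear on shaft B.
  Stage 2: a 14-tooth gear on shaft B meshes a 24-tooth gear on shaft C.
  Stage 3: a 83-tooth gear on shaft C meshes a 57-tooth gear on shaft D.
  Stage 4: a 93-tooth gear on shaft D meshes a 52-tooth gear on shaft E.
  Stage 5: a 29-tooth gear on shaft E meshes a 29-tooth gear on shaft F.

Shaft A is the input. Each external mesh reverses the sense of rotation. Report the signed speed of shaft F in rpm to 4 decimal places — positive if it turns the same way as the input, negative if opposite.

Stage 1 [26T→26T]: ω = 570.0000×26/26 = 570.0000 rpm, dir flips to −; running = −570.0000
Stage 2 [14T→24T]: ω = 570.0000×14/24 = 332.5000 rpm, dir flips to +; running = +332.5000
Stage 3 [83T→57T]: ω = 332.5000×83/57 = 484.1667 rpm, dir flips to −; running = −484.1667
Stage 4 [93T→52T]: ω = 484.1667×93/52 = 865.9135 rpm, dir flips to +; running = +865.9135
Stage 5 [29T→29T]: ω = 865.9135×29/29 = 865.9135 rpm, dir flips to −; running = −865.9135

-865.9135 rpm (opposite to input, |ω| = 865.9135 rpm)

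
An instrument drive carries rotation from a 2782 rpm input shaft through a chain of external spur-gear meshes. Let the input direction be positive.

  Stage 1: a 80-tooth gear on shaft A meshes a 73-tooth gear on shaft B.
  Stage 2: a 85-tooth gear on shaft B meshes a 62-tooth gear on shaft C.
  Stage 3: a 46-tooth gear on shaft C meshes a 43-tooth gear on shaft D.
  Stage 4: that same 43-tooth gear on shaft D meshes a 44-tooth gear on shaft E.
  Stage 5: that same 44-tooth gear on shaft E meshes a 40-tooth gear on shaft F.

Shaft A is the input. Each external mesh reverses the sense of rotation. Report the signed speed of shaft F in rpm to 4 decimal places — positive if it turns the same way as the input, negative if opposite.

Stage 1 [80T→73T]: ω = 2782.0000×80/73 = 3048.7671 rpm, dir flips to −; running = −3048.7671
Stage 2 [85T→62T]: ω = 3048.7671×85/62 = 4179.7614 rpm, dir flips to +; running = +4179.7614
Stage 3 [46T→43T]: ω = 4179.7614×46/43 = 4471.3726 rpm, dir flips to −; running = −4471.3726
Stage 4 [43T→44T]: ω = 4471.3726×43/44 = 4369.7505 rpm, dir flips to +; running = +4369.7505
Stage 5 [44T→40T]: ω = 4369.7505×44/40 = 4806.7256 rpm, dir flips to −; running = −4806.7256

-4806.7256 rpm (opposite to input, |ω| = 4806.7256 rpm)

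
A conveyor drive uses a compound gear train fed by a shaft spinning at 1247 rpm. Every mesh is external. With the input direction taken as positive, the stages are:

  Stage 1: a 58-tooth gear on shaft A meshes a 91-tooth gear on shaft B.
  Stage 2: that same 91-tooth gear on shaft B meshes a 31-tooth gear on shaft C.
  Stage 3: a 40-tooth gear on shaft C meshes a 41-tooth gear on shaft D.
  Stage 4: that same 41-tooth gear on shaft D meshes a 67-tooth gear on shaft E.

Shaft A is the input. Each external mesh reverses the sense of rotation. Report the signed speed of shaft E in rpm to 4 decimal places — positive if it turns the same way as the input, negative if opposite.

Stage 1 [58T→91T]: ω = 1247.0000×58/91 = 794.7912 rpm, dir flips to −; running = −794.7912
Stage 2 [91T→31T]: ω = 794.7912×91/31 = 2333.0968 rpm, dir flips to +; running = +2333.0968
Stage 3 [40T→41T]: ω = 2333.0968×40/41 = 2276.1920 rpm, dir flips to −; running = −2276.1920
Stage 4 [41T→67T]: ω = 2276.1920×41/67 = 1392.8936 rpm, dir flips to +; running = +1392.8936

+1392.8936 rpm (same as input, |ω| = 1392.8936 rpm)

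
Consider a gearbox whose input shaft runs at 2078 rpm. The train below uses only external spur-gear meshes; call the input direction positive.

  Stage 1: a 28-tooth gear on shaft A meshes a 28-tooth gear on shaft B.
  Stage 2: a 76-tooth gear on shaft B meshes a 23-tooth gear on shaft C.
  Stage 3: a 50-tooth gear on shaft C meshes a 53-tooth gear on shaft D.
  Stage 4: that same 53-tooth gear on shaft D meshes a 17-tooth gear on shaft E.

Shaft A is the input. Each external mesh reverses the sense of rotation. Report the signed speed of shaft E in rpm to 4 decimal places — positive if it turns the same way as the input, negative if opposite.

Stage 1 [28T→28T]: ω = 2078.0000×28/28 = 2078.0000 rpm, dir flips to −; running = −2078.0000
Stage 2 [76T→23T]: ω = 2078.0000×76/23 = 6866.4348 rpm, dir flips to +; running = +6866.4348
Stage 3 [50T→53T]: ω = 6866.4348×50/53 = 6477.7687 rpm, dir flips to −; running = −6477.7687
Stage 4 [53T→17T]: ω = 6477.7687×53/17 = 20195.3964 rpm, dir flips to +; running = +20195.3964

+20195.3964 rpm (same as input, |ω| = 20195.3964 rpm)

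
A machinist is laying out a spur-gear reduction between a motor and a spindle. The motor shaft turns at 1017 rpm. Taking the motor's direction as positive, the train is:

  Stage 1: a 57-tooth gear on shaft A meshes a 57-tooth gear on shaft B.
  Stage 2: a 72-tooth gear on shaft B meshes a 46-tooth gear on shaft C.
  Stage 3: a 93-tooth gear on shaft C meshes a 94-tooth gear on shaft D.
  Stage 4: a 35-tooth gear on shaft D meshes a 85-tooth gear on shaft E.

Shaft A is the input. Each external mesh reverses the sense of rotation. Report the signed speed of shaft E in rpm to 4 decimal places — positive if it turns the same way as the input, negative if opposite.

Stage 1 [57T→57T]: ω = 1017.0000×57/57 = 1017.0000 rpm, dir flips to −; running = −1017.0000
Stage 2 [72T→46T]: ω = 1017.0000×72/46 = 1591.8261 rpm, dir flips to +; running = +1591.8261
Stage 3 [93T→94T]: ω = 1591.8261×93/94 = 1574.8918 rpm, dir flips to −; running = −1574.8918
Stage 4 [35T→85T]: ω = 1574.8918×35/85 = 648.4848 rpm, dir flips to +; running = +648.4848

+648.4848 rpm (same as input, |ω| = 648.4848 rpm)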